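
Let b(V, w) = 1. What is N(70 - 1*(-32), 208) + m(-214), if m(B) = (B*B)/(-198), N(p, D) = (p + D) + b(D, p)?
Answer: 7891/99 ≈ 79.707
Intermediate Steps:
N(p, D) = 1 + D + p (N(p, D) = (p + D) + 1 = (D + p) + 1 = 1 + D + p)
m(B) = -B²/198 (m(B) = B²*(-1/198) = -B²/198)
N(70 - 1*(-32), 208) + m(-214) = (1 + 208 + (70 - 1*(-32))) - 1/198*(-214)² = (1 + 208 + (70 + 32)) - 1/198*45796 = (1 + 208 + 102) - 22898/99 = 311 - 22898/99 = 7891/99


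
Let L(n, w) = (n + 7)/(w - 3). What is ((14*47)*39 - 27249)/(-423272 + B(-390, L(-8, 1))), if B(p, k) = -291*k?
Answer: 3174/846835 ≈ 0.0037481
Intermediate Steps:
L(n, w) = (7 + n)/(-3 + w)
((14*47)*39 - 27249)/(-423272 + B(-390, L(-8, 1))) = ((14*47)*39 - 27249)/(-423272 - 291*(7 - 8)/(-3 + 1)) = (658*39 - 27249)/(-423272 - 291*(-1)/(-2)) = (25662 - 27249)/(-423272 - (-291)*(-1)/2) = -1587/(-423272 - 291*½) = -1587/(-423272 - 291/2) = -1587/(-846835/2) = -1587*(-2/846835) = 3174/846835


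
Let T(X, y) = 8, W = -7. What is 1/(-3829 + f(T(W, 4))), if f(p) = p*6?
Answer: -1/3781 ≈ -0.00026448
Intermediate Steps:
f(p) = 6*p
1/(-3829 + f(T(W, 4))) = 1/(-3829 + 6*8) = 1/(-3829 + 48) = 1/(-3781) = -1/3781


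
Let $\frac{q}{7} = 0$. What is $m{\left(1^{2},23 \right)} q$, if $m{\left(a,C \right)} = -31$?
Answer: $0$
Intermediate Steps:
$q = 0$ ($q = 7 \cdot 0 = 0$)
$m{\left(1^{2},23 \right)} q = \left(-31\right) 0 = 0$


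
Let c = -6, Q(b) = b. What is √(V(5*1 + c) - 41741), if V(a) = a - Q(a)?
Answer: I*√41741 ≈ 204.31*I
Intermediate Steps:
V(a) = 0 (V(a) = a - a = 0)
√(V(5*1 + c) - 41741) = √(0 - 41741) = √(-41741) = I*√41741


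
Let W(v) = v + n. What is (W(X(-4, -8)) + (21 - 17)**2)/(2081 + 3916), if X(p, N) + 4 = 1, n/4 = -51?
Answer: -191/5997 ≈ -0.031849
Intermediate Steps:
n = -204 (n = 4*(-51) = -204)
X(p, N) = -3 (X(p, N) = -4 + 1 = -3)
W(v) = -204 + v (W(v) = v - 204 = -204 + v)
(W(X(-4, -8)) + (21 - 17)**2)/(2081 + 3916) = ((-204 - 3) + (21 - 17)**2)/(2081 + 3916) = (-207 + 4**2)/5997 = (-207 + 16)*(1/5997) = -191*1/5997 = -191/5997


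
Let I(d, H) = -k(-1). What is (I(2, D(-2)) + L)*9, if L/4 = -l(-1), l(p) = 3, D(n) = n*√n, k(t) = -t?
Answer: -117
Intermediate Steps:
D(n) = n^(3/2)
I(d, H) = -1 (I(d, H) = -(-1)*(-1) = -1*1 = -1)
L = -12 (L = 4*(-1*3) = 4*(-3) = -12)
(I(2, D(-2)) + L)*9 = (-1 - 12)*9 = -13*9 = -117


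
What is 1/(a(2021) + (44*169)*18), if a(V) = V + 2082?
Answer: 1/137951 ≈ 7.2489e-6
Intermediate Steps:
a(V) = 2082 + V
1/(a(2021) + (44*169)*18) = 1/((2082 + 2021) + (44*169)*18) = 1/(4103 + 7436*18) = 1/(4103 + 133848) = 1/137951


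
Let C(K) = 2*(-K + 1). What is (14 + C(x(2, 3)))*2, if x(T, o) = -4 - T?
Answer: 56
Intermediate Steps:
C(K) = 2 - 2*K (C(K) = 2*(1 - K) = 2 - 2*K)
(14 + C(x(2, 3)))*2 = (14 + (2 - 2*(-4 - 1*2)))*2 = (14 + (2 - 2*(-4 - 2)))*2 = (14 + (2 - 2*(-6)))*2 = (14 + (2 + 12))*2 = (14 + 14)*2 = 28*2 = 56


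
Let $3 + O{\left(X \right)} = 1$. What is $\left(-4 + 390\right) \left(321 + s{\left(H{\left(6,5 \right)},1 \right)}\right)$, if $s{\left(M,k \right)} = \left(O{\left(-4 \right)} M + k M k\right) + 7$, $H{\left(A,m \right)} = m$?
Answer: $124678$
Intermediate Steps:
$O{\left(X \right)} = -2$ ($O{\left(X \right)} = -3 + 1 = -2$)
$s{\left(M,k \right)} = 7 - 2 M + M k^{2}$ ($s{\left(M,k \right)} = \left(- 2 M + k M k\right) + 7 = \left(- 2 M + M k k\right) + 7 = \left(- 2 M + M k^{2}\right) + 7 = 7 - 2 M + M k^{2}$)
$\left(-4 + 390\right) \left(321 + s{\left(H{\left(6,5 \right)},1 \right)}\right) = \left(-4 + 390\right) \left(321 + \left(7 - 10 + 5 \cdot 1^{2}\right)\right) = 386 \left(321 + \left(7 - 10 + 5 \cdot 1\right)\right) = 386 \left(321 + \left(7 - 10 + 5\right)\right) = 386 \left(321 + 2\right) = 386 \cdot 323 = 124678$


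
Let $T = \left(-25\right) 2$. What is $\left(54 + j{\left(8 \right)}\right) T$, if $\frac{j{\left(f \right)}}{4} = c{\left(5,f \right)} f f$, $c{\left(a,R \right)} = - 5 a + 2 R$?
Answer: $112500$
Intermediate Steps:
$j{\left(f \right)} = 4 f^{2} \left(-25 + 2 f\right)$ ($j{\left(f \right)} = 4 \left(\left(-5\right) 5 + 2 f\right) f f = 4 \left(-25 + 2 f\right) f f = 4 f \left(-25 + 2 f\right) f = 4 f^{2} \left(-25 + 2 f\right)$)
$T = -50$
$\left(54 + j{\left(8 \right)}\right) T = \left(54 + 8^{2} \left(-100 + 8 \cdot 8\right)\right) \left(-50\right) = \left(54 + 64 \left(-100 + 64\right)\right) \left(-50\right) = \left(54 + 64 \left(-36\right)\right) \left(-50\right) = \left(54 - 2304\right) \left(-50\right) = \left(-2250\right) \left(-50\right) = 112500$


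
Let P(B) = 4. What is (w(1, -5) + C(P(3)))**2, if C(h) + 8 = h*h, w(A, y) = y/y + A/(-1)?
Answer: 64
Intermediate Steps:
w(A, y) = 1 - A (w(A, y) = 1 + A*(-1) = 1 - A)
C(h) = -8 + h**2 (C(h) = -8 + h*h = -8 + h**2)
(w(1, -5) + C(P(3)))**2 = ((1 - 1*1) + (-8 + 4**2))**2 = ((1 - 1) + (-8 + 16))**2 = (0 + 8)**2 = 8**2 = 64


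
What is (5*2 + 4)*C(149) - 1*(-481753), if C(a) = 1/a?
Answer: 71781211/149 ≈ 4.8175e+5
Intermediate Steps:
(5*2 + 4)*C(149) - 1*(-481753) = (5*2 + 4)/149 - 1*(-481753) = (10 + 4)*(1/149) + 481753 = 14*(1/149) + 481753 = 14/149 + 481753 = 71781211/149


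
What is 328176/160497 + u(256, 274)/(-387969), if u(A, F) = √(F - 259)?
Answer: 36464/17833 - √15/387969 ≈ 2.0447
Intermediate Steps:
u(A, F) = √(-259 + F)
328176/160497 + u(256, 274)/(-387969) = 328176/160497 + √(-259 + 274)/(-387969) = 328176*(1/160497) + √15*(-1/387969) = 36464/17833 - √15/387969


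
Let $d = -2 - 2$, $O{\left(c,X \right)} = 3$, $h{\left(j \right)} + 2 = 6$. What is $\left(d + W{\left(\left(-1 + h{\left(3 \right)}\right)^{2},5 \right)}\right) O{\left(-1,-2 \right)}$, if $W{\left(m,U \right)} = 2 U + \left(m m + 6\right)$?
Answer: $279$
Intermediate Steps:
$h{\left(j \right)} = 4$ ($h{\left(j \right)} = -2 + 6 = 4$)
$d = -4$
$W{\left(m,U \right)} = 6 + m^{2} + 2 U$ ($W{\left(m,U \right)} = 2 U + \left(m^{2} + 6\right) = 2 U + \left(6 + m^{2}\right) = 6 + m^{2} + 2 U$)
$\left(d + W{\left(\left(-1 + h{\left(3 \right)}\right)^{2},5 \right)}\right) O{\left(-1,-2 \right)} = \left(-4 + \left(6 + \left(\left(-1 + 4\right)^{2}\right)^{2} + 2 \cdot 5\right)\right) 3 = \left(-4 + \left(6 + \left(3^{2}\right)^{2} + 10\right)\right) 3 = \left(-4 + \left(6 + 9^{2} + 10\right)\right) 3 = \left(-4 + \left(6 + 81 + 10\right)\right) 3 = \left(-4 + 97\right) 3 = 93 \cdot 3 = 279$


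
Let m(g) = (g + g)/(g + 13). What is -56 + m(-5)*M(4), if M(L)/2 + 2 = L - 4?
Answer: -51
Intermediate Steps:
m(g) = 2*g/(13 + g) (m(g) = (2*g)/(13 + g) = 2*g/(13 + g))
M(L) = -12 + 2*L (M(L) = -4 + 2*(L - 4) = -4 + 2*(-4 + L) = -4 + (-8 + 2*L) = -12 + 2*L)
-56 + m(-5)*M(4) = -56 + (2*(-5)/(13 - 5))*(-12 + 2*4) = -56 + (2*(-5)/8)*(-12 + 8) = -56 + (2*(-5)*(1/8))*(-4) = -56 - 5/4*(-4) = -56 + 5 = -51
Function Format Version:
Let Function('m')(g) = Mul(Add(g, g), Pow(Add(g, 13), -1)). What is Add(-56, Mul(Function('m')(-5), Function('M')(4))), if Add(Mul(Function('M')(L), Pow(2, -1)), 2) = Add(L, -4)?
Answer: -51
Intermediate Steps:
Function('m')(g) = Mul(2, g, Pow(Add(13, g), -1)) (Function('m')(g) = Mul(Mul(2, g), Pow(Add(13, g), -1)) = Mul(2, g, Pow(Add(13, g), -1)))
Function('M')(L) = Add(-12, Mul(2, L)) (Function('M')(L) = Add(-4, Mul(2, Add(L, -4))) = Add(-4, Mul(2, Add(-4, L))) = Add(-4, Add(-8, Mul(2, L))) = Add(-12, Mul(2, L)))
Add(-56, Mul(Function('m')(-5), Function('M')(4))) = Add(-56, Mul(Mul(2, -5, Pow(Add(13, -5), -1)), Add(-12, Mul(2, 4)))) = Add(-56, Mul(Mul(2, -5, Pow(8, -1)), Add(-12, 8))) = Add(-56, Mul(Mul(2, -5, Rational(1, 8)), -4)) = Add(-56, Mul(Rational(-5, 4), -4)) = Add(-56, 5) = -51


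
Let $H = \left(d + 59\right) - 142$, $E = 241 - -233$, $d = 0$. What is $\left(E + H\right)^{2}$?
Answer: $152881$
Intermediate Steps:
$E = 474$ ($E = 241 + 233 = 474$)
$H = -83$ ($H = \left(0 + 59\right) - 142 = 59 - 142 = -83$)
$\left(E + H\right)^{2} = \left(474 - 83\right)^{2} = 391^{2} = 152881$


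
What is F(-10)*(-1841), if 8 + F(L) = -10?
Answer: 33138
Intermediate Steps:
F(L) = -18 (F(L) = -8 - 10 = -18)
F(-10)*(-1841) = -18*(-1841) = 33138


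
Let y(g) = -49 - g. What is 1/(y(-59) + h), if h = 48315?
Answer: 1/48325 ≈ 2.0693e-5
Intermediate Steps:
1/(y(-59) + h) = 1/((-49 - 1*(-59)) + 48315) = 1/((-49 + 59) + 48315) = 1/(10 + 48315) = 1/48325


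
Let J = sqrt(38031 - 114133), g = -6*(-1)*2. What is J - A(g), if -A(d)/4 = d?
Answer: 48 + I*sqrt(76102) ≈ 48.0 + 275.87*I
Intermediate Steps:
g = 12 (g = 6*2 = 12)
A(d) = -4*d
J = I*sqrt(76102) (J = sqrt(-76102) = I*sqrt(76102) ≈ 275.87*I)
J - A(g) = I*sqrt(76102) - (-4)*12 = I*sqrt(76102) - 1*(-48) = I*sqrt(76102) + 48 = 48 + I*sqrt(76102)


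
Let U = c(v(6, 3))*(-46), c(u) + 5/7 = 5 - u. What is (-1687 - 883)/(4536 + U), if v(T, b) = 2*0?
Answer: -8995/15186 ≈ -0.59232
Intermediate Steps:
v(T, b) = 0
c(u) = 30/7 - u (c(u) = -5/7 + (5 - u) = 30/7 - u)
U = -1380/7 (U = (30/7 - 1*0)*(-46) = (30/7 + 0)*(-46) = (30/7)*(-46) = -1380/7 ≈ -197.14)
(-1687 - 883)/(4536 + U) = (-1687 - 883)/(4536 - 1380/7) = -2570/30372/7 = -2570*7/30372 = -8995/15186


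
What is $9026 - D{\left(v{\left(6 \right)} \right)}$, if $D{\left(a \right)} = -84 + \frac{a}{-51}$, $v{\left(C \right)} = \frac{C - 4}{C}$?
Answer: $\frac{1393831}{153} \approx 9110.0$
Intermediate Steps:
$v{\left(C \right)} = \frac{-4 + C}{C}$ ($v{\left(C \right)} = \frac{C - 4}{C} = \frac{-4 + C}{C}$)
$D{\left(a \right)} = -84 - \frac{a}{51}$ ($D{\left(a \right)} = -84 + a \left(- \frac{1}{51}\right) = -84 - \frac{a}{51}$)
$9026 - D{\left(v{\left(6 \right)} \right)} = 9026 - \left(-84 - \frac{\frac{1}{6} \left(-4 + 6\right)}{51}\right) = 9026 - \left(-84 - \frac{\frac{1}{6} \cdot 2}{51}\right) = 9026 - \left(-84 - \frac{1}{153}\right) = 9026 - - \frac{12853}{153} = 9026 + \frac{12853}{153} = \frac{1393831}{153}$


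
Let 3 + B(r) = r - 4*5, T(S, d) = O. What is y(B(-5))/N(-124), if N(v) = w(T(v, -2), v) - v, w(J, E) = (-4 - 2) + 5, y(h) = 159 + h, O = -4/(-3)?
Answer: 131/123 ≈ 1.0650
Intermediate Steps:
O = 4/3 (O = -4*(-⅓) = 4/3 ≈ 1.3333)
T(S, d) = 4/3
B(r) = -23 + r (B(r) = -3 + (r - 4*5) = -3 + (r - 20) = -3 + (-20 + r) = -23 + r)
w(J, E) = -1 (w(J, E) = -6 + 5 = -1)
N(v) = -1 - v
y(B(-5))/N(-124) = (159 + (-23 - 5))/(-1 - 1*(-124)) = (159 - 28)/(-1 + 124) = 131/123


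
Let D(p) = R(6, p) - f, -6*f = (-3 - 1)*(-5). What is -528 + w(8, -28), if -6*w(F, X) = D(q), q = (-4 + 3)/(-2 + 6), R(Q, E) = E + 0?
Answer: -38053/72 ≈ -528.51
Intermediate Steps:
R(Q, E) = E
f = -10/3 (f = -(-3 - 1)*(-5)/6 = -(-2)*(-5)/3 = -⅙*20 = -10/3 ≈ -3.3333)
q = -¼ (q = -1/4 = -1*¼ = -¼ ≈ -0.25000)
D(p) = 10/3 + p (D(p) = p - 1*(-10/3) = p + 10/3 = 10/3 + p)
w(F, X) = -37/72 (w(F, X) = -(10/3 - ¼)/6 = -⅙*37/12 = -37/72)
-528 + w(8, -28) = -528 - 37/72 = -38053/72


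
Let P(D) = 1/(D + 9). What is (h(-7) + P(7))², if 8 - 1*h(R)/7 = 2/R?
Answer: 863041/256 ≈ 3371.3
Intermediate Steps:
h(R) = 56 - 14/R
P(D) = 1/(9 + D)
(h(-7) + P(7))² = ((56 - 14/(-7)) + 1/(9 + 7))² = ((56 - 14*(-⅐)) + 1/16)² = ((56 + 2) + 1/16)² = (58 + 1/16)² = (929/16)² = 863041/256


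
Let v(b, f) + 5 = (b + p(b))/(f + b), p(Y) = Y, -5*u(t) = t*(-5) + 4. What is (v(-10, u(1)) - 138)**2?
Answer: 47706649/2401 ≈ 19870.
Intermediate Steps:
u(t) = -4/5 + t (u(t) = -(t*(-5) + 4)/5 = -(-5*t + 4)/5 = -(4 - 5*t)/5 = -4/5 + t)
v(b, f) = -5 + 2*b/(b + f) (v(b, f) = -5 + (b + b)/(f + b) = -5 + (2*b)/(b + f) = -5 + 2*b/(b + f))
(v(-10, u(1)) - 138)**2 = ((-5*(-4/5 + 1) - 3*(-10))/(-10 + (-4/5 + 1)) - 138)**2 = ((-5*1/5 + 30)/(-10 + 1/5) - 138)**2 = ((-1 + 30)/(-49/5) - 138)**2 = (-5/49*29 - 138)**2 = (-145/49 - 138)**2 = (-6907/49)**2 = 47706649/2401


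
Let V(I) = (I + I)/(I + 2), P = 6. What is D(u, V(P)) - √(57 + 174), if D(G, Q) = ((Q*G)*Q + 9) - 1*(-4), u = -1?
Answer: 43/4 - √231 ≈ -4.4487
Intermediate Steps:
V(I) = 2*I/(2 + I) (V(I) = (2*I)/(2 + I) = 2*I/(2 + I))
D(G, Q) = 13 + G*Q² (D(G, Q) = ((G*Q)*Q + 9) + 4 = (G*Q² + 9) + 4 = (9 + G*Q²) + 4 = 13 + G*Q²)
D(u, V(P)) - √(57 + 174) = (13 - (2*6/(2 + 6))²) - √(57 + 174) = (13 - (2*6/8)²) - √231 = (13 - (2*6*(⅛))²) - √231 = (13 - (3/2)²) - √231 = (13 - 1*9/4) - √231 = (13 - 9/4) - √231 = 43/4 - √231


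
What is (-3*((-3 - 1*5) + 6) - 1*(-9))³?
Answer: 3375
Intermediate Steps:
(-3*((-3 - 1*5) + 6) - 1*(-9))³ = (-3*((-3 - 5) + 6) + 9)³ = (-3*(-8 + 6) + 9)³ = (-3*(-2) + 9)³ = (6 + 9)³ = 15³ = 3375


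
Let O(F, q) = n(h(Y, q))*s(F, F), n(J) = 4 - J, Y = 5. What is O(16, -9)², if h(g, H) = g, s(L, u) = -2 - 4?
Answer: 36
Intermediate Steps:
s(L, u) = -6
O(F, q) = 6 (O(F, q) = (4 - 1*5)*(-6) = (4 - 5)*(-6) = -1*(-6) = 6)
O(16, -9)² = 6² = 36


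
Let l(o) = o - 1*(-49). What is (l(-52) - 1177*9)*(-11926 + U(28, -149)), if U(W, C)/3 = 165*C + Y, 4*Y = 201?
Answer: 906278529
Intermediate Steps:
Y = 201/4 (Y = (¼)*201 = 201/4 ≈ 50.250)
l(o) = 49 + o (l(o) = o + 49 = 49 + o)
U(W, C) = 603/4 + 495*C (U(W, C) = 3*(165*C + 201/4) = 3*(201/4 + 165*C) = 603/4 + 495*C)
(l(-52) - 1177*9)*(-11926 + U(28, -149)) = ((49 - 52) - 1177*9)*(-11926 + (603/4 + 495*(-149))) = (-3 - 10593)*(-11926 + (603/4 - 73755)) = -10596*(-11926 - 294417/4) = -10596*(-342121/4) = 906278529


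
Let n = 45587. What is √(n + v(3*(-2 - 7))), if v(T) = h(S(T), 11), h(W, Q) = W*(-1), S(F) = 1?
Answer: √45586 ≈ 213.51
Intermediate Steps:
h(W, Q) = -W
v(T) = -1 (v(T) = -1*1 = -1)
√(n + v(3*(-2 - 7))) = √(45587 - 1) = √45586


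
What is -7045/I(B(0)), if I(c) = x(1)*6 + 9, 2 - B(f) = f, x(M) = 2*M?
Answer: -7045/21 ≈ -335.48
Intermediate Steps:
B(f) = 2 - f
I(c) = 21 (I(c) = (2*1)*6 + 9 = 2*6 + 9 = 12 + 9 = 21)
-7045/I(B(0)) = -7045/21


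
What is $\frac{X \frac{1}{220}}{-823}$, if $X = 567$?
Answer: $- \frac{567}{181060} \approx -0.0031316$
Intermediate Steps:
$\frac{X \frac{1}{220}}{-823} = \frac{567 \cdot \frac{1}{220}}{-823} = 567 \cdot \frac{1}{220} \left(- \frac{1}{823}\right) = \frac{567}{220} \left(- \frac{1}{823}\right) = - \frac{567}{181060}$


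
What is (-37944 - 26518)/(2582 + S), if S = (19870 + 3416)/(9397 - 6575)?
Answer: -90955882/3654845 ≈ -24.886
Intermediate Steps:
S = 11643/1411 (S = 23286/2822 = 23286*(1/2822) = 11643/1411 ≈ 8.2516)
(-37944 - 26518)/(2582 + S) = (-37944 - 26518)/(2582 + 11643/1411) = -64462/3654845/1411 = -64462*1411/3654845 = -90955882/3654845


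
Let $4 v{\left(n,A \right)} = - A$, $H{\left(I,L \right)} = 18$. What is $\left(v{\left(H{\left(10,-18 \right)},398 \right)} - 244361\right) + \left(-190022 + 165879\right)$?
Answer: $- \frac{537207}{2} \approx -2.686 \cdot 10^{5}$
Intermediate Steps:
$v{\left(n,A \right)} = - \frac{A}{4}$ ($v{\left(n,A \right)} = \frac{\left(-1\right) A}{4} = - \frac{A}{4}$)
$\left(v{\left(H{\left(10,-18 \right)},398 \right)} - 244361\right) + \left(-190022 + 165879\right) = \left(\left(- \frac{1}{4}\right) 398 - 244361\right) + \left(-190022 + 165879\right) = \left(- \frac{199}{2} - 244361\right) - 24143 = - \frac{488921}{2} - 24143 = - \frac{537207}{2}$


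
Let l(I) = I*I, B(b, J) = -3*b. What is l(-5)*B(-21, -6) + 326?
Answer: 1901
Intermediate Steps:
l(I) = I**2
l(-5)*B(-21, -6) + 326 = (-5)**2*(-3*(-21)) + 326 = 25*63 + 326 = 1575 + 326 = 1901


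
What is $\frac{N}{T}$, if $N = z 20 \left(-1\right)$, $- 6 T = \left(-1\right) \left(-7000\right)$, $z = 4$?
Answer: $\frac{12}{175} \approx 0.068571$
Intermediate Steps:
$T = - \frac{3500}{3}$ ($T = - \frac{\left(-1\right) \left(-7000\right)}{6} = \left(- \frac{1}{6}\right) 7000 = - \frac{3500}{3} \approx -1166.7$)
$N = -80$ ($N = 4 \cdot 20 \left(-1\right) = 80 \left(-1\right) = -80$)
$\frac{N}{T} = - \frac{80}{- \frac{3500}{3}} = \left(-80\right) \left(- \frac{3}{3500}\right) = \frac{12}{175}$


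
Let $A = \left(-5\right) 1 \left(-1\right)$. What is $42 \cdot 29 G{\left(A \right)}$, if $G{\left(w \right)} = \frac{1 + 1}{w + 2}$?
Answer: $348$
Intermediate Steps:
$A = 5$ ($A = \left(-5\right) \left(-1\right) = 5$)
$G{\left(w \right)} = \frac{2}{2 + w}$
$42 \cdot 29 G{\left(A \right)} = 42 \cdot 29 \frac{2}{2 + 5} = 1218 \cdot \frac{2}{7} = 348$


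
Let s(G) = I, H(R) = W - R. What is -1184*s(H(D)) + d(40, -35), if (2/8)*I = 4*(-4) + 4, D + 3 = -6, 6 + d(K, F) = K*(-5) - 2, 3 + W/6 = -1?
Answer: 56624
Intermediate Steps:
W = -24 (W = -18 + 6*(-1) = -18 - 6 = -24)
d(K, F) = -8 - 5*K (d(K, F) = -6 + (K*(-5) - 2) = -6 + (-5*K - 2) = -6 + (-2 - 5*K) = -8 - 5*K)
D = -9 (D = -3 - 6 = -9)
I = -48 (I = 4*(4*(-4) + 4) = 4*(-16 + 4) = 4*(-12) = -48)
H(R) = -24 - R
s(G) = -48
-1184*s(H(D)) + d(40, -35) = -1184*(-48) + (-8 - 5*40) = 56832 + (-8 - 200) = 56832 - 208 = 56624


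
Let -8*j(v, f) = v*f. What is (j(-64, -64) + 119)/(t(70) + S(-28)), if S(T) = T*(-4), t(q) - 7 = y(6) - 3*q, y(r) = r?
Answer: 393/85 ≈ 4.6235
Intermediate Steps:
j(v, f) = -f*v/8 (j(v, f) = -v*f/8 = -f*v/8)
t(q) = 13 - 3*q (t(q) = 7 + (6 - 3*q) = 13 - 3*q)
S(T) = -4*T
(j(-64, -64) + 119)/(t(70) + S(-28)) = (-1/8*(-64)*(-64) + 119)/((13 - 3*70) - 4*(-28)) = (-512 + 119)/((13 - 210) + 112) = -393/(-197 + 112) = -393/(-85) = -393*(-1/85) = 393/85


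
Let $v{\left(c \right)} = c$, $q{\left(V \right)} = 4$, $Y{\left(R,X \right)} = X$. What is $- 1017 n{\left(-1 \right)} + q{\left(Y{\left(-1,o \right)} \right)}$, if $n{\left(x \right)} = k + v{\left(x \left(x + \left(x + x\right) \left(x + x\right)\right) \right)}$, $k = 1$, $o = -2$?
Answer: $2038$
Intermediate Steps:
$n{\left(x \right)} = 1 + x \left(x + 4 x^{2}\right)$ ($n{\left(x \right)} = 1 + x \left(x + \left(x + x\right) \left(x + x\right)\right) = 1 + x \left(x + 2 x 2 x\right) = 1 + x \left(x + 4 x^{2}\right)$)
$- 1017 n{\left(-1 \right)} + q{\left(Y{\left(-1,o \right)} \right)} = - 1017 \left(1 + \left(-1\right)^{2} \left(1 + 4 \left(-1\right)\right)\right) + 4 = - 1017 \left(1 + 1 \left(1 - 4\right)\right) + 4 = - 1017 \left(1 + 1 \left(-3\right)\right) + 4 = - 1017 \left(1 - 3\right) + 4 = \left(-1017\right) \left(-2\right) + 4 = 2034 + 4 = 2038$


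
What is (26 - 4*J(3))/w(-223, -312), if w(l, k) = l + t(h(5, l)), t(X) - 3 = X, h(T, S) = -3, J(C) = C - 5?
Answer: -34/223 ≈ -0.15247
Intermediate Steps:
J(C) = -5 + C
t(X) = 3 + X
w(l, k) = l (w(l, k) = l + (3 - 3) = l + 0 = l)
(26 - 4*J(3))/w(-223, -312) = (26 - 4*(-5 + 3))/(-223) = (26 - 4*(-2))*(-1/223) = (26 + 8)*(-1/223) = 34*(-1/223) = -34/223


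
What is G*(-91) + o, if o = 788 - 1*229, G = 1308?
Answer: -118469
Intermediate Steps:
o = 559 (o = 788 - 229 = 559)
G*(-91) + o = 1308*(-91) + 559 = -119028 + 559 = -118469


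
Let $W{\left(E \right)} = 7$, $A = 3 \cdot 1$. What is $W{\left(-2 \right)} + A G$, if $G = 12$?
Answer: $43$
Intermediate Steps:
$A = 3$
$W{\left(-2 \right)} + A G = 7 + 3 \cdot 12 = 7 + 36 = 43$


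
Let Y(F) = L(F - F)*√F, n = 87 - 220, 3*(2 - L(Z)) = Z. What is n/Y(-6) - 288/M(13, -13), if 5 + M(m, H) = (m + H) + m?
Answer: -36 + 133*I*√6/12 ≈ -36.0 + 27.148*I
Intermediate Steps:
L(Z) = 2 - Z/3
M(m, H) = -5 + H + 2*m (M(m, H) = -5 + ((m + H) + m) = -5 + ((H + m) + m) = -5 + (H + 2*m) = -5 + H + 2*m)
n = -133
Y(F) = 2*√F (Y(F) = (2 - (F - F)/3)*√F = (2 - ⅓*0)*√F = (2 + 0)*√F = 2*√F)
n/Y(-6) - 288/M(13, -13) = -133*(-I*√6/12) - 288/(-5 - 13 + 2*13) = -133*(-I*√6/12) - 288/(-5 - 13 + 26) = -133*(-I*√6/12) - 288/8 = -(-133)*I*√6/12 - 288*⅛ = 133*I*√6/12 - 36 = -36 + 133*I*√6/12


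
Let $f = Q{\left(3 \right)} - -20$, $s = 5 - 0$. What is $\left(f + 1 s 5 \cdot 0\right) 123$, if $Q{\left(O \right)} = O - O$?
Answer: $2460$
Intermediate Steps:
$Q{\left(O \right)} = 0$
$s = 5$ ($s = 5 + 0 = 5$)
$f = 20$ ($f = 0 - -20 = 0 + 20 = 20$)
$\left(f + 1 s 5 \cdot 0\right) 123 = \left(20 + 1 \cdot 5 \cdot 5 \cdot 0\right) 123 = \left(20 + 5 \cdot 5 \cdot 0\right) 123 = \left(20 + 25 \cdot 0\right) 123 = \left(20 + 0\right) 123 = 20 \cdot 123 = 2460$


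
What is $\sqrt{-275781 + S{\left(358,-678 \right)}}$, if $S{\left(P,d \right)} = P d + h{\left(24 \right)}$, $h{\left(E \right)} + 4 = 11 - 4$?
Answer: $i \sqrt{518502} \approx 720.07 i$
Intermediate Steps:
$h{\left(E \right)} = 3$ ($h{\left(E \right)} = -4 + \left(11 - 4\right) = -4 + 7 = 3$)
$S{\left(P,d \right)} = 3 + P d$ ($S{\left(P,d \right)} = P d + 3 = 3 + P d$)
$\sqrt{-275781 + S{\left(358,-678 \right)}} = \sqrt{-275781 + \left(3 + 358 \left(-678\right)\right)} = \sqrt{-275781 + \left(3 - 242724\right)} = \sqrt{-275781 - 242721} = \sqrt{-518502} = i \sqrt{518502}$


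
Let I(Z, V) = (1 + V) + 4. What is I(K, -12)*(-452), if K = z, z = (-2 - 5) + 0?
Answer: 3164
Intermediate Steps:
z = -7 (z = -7 + 0 = -7)
K = -7
I(Z, V) = 5 + V
I(K, -12)*(-452) = (5 - 12)*(-452) = -7*(-452) = 3164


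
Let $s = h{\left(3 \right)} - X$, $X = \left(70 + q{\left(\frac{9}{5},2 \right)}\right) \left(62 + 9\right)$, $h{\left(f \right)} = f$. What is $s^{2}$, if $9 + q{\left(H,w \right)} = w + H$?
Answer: $\frac{528494121}{25} \approx 2.114 \cdot 10^{7}$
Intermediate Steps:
$q{\left(H,w \right)} = -9 + H + w$ ($q{\left(H,w \right)} = -9 + \left(w + H\right) = -9 + \left(H + w\right) = -9 + H + w$)
$X = \frac{23004}{5}$ ($X = \left(70 + \left(-9 + \frac{9}{5} + 2\right)\right) \left(62 + 9\right) = \left(70 + \left(-9 + 9 \cdot \frac{1}{5} + 2\right)\right) 71 = \left(70 + \left(-9 + \frac{9}{5} + 2\right)\right) 71 = \left(70 - \frac{26}{5}\right) 71 = \frac{324}{5} \cdot 71 = \frac{23004}{5} \approx 4600.8$)
$s = - \frac{22989}{5}$ ($s = 3 - \frac{23004}{5} = - \frac{22989}{5} \approx -4597.8$)
$s^{2} = \left(- \frac{22989}{5}\right)^{2} = \frac{528494121}{25}$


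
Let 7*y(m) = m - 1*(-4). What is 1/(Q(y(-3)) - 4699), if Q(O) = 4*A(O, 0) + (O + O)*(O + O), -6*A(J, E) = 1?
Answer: -147/690839 ≈ -0.00021278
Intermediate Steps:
y(m) = 4/7 + m/7 (y(m) = (m - 1*(-4))/7 = (m + 4)/7 = (4 + m)/7 = 4/7 + m/7)
A(J, E) = -⅙ (A(J, E) = -⅙*1 = -⅙)
Q(O) = -⅔ + 4*O² (Q(O) = 4*(-⅙) + (O + O)*(O + O) = -⅔ + (2*O)*(2*O) = -⅔ + 4*O²)
1/(Q(y(-3)) - 4699) = 1/((-⅔ + 4*(4/7 + (⅐)*(-3))²) - 4699) = 1/((-⅔ + 4*(4/7 - 3/7)²) - 4699) = 1/((-⅔ + 4*(⅐)²) - 4699) = 1/((-⅔ + 4*(1/49)) - 4699) = 1/((-⅔ + 4/49) - 4699) = 1/(-86/147 - 4699) = 1/(-690839/147) = -147/690839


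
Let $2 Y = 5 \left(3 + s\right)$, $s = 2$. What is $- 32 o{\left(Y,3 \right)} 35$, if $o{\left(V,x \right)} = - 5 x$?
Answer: $16800$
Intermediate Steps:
$Y = \frac{25}{2}$ ($Y = \frac{5 \left(3 + 2\right)}{2} = \frac{5 \cdot 5}{2} = \frac{1}{2} \cdot 25 = \frac{25}{2} \approx 12.5$)
$- 32 o{\left(Y,3 \right)} 35 = - 32 \left(\left(-5\right) 3\right) 35 = \left(-32\right) \left(-15\right) 35 = 480 \cdot 35 = 16800$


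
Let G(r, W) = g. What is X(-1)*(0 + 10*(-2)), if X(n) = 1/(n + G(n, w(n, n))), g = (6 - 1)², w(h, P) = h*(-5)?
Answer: -⅚ ≈ -0.83333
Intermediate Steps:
w(h, P) = -5*h
g = 25 (g = 5² = 25)
G(r, W) = 25
X(n) = 1/(25 + n) (X(n) = 1/(n + 25) = 1/(25 + n))
X(-1)*(0 + 10*(-2)) = (0 + 10*(-2))/(25 - 1) = (0 - 20)/24 = (1/24)*(-20) = -⅚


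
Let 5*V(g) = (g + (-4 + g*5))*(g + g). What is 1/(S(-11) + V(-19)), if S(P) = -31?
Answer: 5/4329 ≈ 0.0011550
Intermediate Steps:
V(g) = 2*g*(-4 + 6*g)/5 (V(g) = ((g + (-4 + g*5))*(g + g))/5 = ((g + (-4 + 5*g))*(2*g))/5 = ((-4 + 6*g)*(2*g))/5 = (2*g*(-4 + 6*g))/5 = 2*g*(-4 + 6*g)/5)
1/(S(-11) + V(-19)) = 1/(-31 + (⅘)*(-19)*(-2 + 3*(-19))) = 1/(-31 + (⅘)*(-19)*(-2 - 57)) = 1/(-31 + (⅘)*(-19)*(-59)) = 1/(-31 + 4484/5) = 1/(4329/5) = 5/4329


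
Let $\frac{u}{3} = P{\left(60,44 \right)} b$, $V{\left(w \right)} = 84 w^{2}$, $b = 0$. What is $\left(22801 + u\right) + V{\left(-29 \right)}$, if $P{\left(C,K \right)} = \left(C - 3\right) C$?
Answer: $93445$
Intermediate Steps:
$P{\left(C,K \right)} = C \left(-3 + C\right)$ ($P{\left(C,K \right)} = \left(-3 + C\right) C = C \left(-3 + C\right)$)
$u = 0$ ($u = 3 \cdot 60 \left(-3 + 60\right) 0 = 3 \cdot 60 \cdot 57 \cdot 0 = 3 \cdot 3420 \cdot 0 = 3 \cdot 0 = 0$)
$\left(22801 + u\right) + V{\left(-29 \right)} = \left(22801 + 0\right) + 84 \left(-29\right)^{2} = 22801 + 84 \cdot 841 = 22801 + 70644 = 93445$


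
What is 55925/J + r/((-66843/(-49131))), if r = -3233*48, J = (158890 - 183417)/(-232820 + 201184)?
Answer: -7637864718212/182162029 ≈ -41929.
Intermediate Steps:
J = 24527/31636 (J = -24527/(-31636) = -24527*(-1/31636) = 24527/31636 ≈ 0.77529)
r = -155184
55925/J + r/((-66843/(-49131))) = 55925/(24527/31636) - 155184/((-66843/(-49131))) = 55925*(31636/24527) - 155184/((-66843*(-1/49131))) = 1769243300/24527 - 155184/7427/5459 = 1769243300/24527 - 155184*5459/7427 = 1769243300/24527 - 847149456/7427 = -7637864718212/182162029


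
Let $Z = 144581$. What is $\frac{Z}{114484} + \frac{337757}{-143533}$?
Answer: $- \frac{293698815}{269380852} \approx -1.0903$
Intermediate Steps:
$\frac{Z}{114484} + \frac{337757}{-143533} = \frac{144581}{114484} + \frac{337757}{-143533} = 144581 \cdot \frac{1}{114484} + 337757 \left(- \frac{1}{143533}\right) = \frac{144581}{114484} - \frac{5537}{2353} = - \frac{293698815}{269380852}$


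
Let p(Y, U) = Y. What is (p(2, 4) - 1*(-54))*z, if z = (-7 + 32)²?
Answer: 35000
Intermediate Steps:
z = 625 (z = 25² = 625)
(p(2, 4) - 1*(-54))*z = (2 - 1*(-54))*625 = (2 + 54)*625 = 56*625 = 35000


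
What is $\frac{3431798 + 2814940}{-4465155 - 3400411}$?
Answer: $- \frac{3123369}{3932783} \approx -0.79419$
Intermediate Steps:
$\frac{3431798 + 2814940}{-4465155 - 3400411} = \frac{6246738}{-7865566} = 6246738 \left(- \frac{1}{7865566}\right) = - \frac{3123369}{3932783}$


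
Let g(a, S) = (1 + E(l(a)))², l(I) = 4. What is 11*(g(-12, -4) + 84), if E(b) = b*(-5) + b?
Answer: 3399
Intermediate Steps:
E(b) = -4*b (E(b) = -5*b + b = -4*b)
g(a, S) = 225 (g(a, S) = (1 - 4*4)² = (1 - 16)² = (-15)² = 225)
11*(g(-12, -4) + 84) = 11*(225 + 84) = 11*309 = 3399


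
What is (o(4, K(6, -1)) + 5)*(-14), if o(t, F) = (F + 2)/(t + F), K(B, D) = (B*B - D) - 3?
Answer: -1582/19 ≈ -83.263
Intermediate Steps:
K(B, D) = -3 + B² - D (K(B, D) = (B² - D) - 3 = -3 + B² - D)
o(t, F) = (2 + F)/(F + t)
(o(4, K(6, -1)) + 5)*(-14) = ((2 + (-3 + 6² - 1*(-1)))/((-3 + 6² - 1*(-1)) + 4) + 5)*(-14) = ((2 + (-3 + 36 + 1))/((-3 + 36 + 1) + 4) + 5)*(-14) = ((2 + 34)/(34 + 4) + 5)*(-14) = (36/38 + 5)*(-14) = ((1/38)*36 + 5)*(-14) = (18/19 + 5)*(-14) = (113/19)*(-14) = -1582/19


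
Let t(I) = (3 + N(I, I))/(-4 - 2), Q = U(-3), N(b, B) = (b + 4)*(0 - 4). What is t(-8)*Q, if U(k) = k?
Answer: 19/2 ≈ 9.5000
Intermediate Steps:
N(b, B) = -16 - 4*b (N(b, B) = (4 + b)*(-4) = -16 - 4*b)
Q = -3
t(I) = 13/6 + 2*I/3 (t(I) = (3 + (-16 - 4*I))/(-4 - 2) = (-13 - 4*I)/(-6) = (-13 - 4*I)*(-1/6) = 13/6 + 2*I/3)
t(-8)*Q = (13/6 + (2/3)*(-8))*(-3) = (13/6 - 16/3)*(-3) = -19/6*(-3) = 19/2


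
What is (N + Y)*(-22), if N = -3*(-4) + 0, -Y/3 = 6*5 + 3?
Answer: 1914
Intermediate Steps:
Y = -99 (Y = -3*(6*5 + 3) = -3*(30 + 3) = -3*33 = -99)
N = 12 (N = 12 + 0 = 12)
(N + Y)*(-22) = (12 - 99)*(-22) = -87*(-22) = 1914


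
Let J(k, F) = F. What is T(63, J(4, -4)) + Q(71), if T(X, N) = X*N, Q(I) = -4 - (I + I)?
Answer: -398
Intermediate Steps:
Q(I) = -4 - 2*I
T(X, N) = N*X
T(63, J(4, -4)) + Q(71) = -4*63 + (-4 - 2*71) = -252 + (-4 - 142) = -252 - 146 = -398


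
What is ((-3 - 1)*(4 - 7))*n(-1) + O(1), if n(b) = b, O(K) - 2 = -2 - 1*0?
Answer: -12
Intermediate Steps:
O(K) = 0 (O(K) = 2 + (-2 - 1*0) = 2 + (-2 + 0) = 2 - 2 = 0)
((-3 - 1)*(4 - 7))*n(-1) + O(1) = ((-3 - 1)*(4 - 7))*(-1) + 0 = -4*(-3)*(-1) + 0 = 12*(-1) + 0 = -12 + 0 = -12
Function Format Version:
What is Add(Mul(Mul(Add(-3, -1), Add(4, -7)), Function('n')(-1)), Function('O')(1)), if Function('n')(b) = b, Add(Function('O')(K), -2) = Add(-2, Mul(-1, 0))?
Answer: -12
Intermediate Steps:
Function('O')(K) = 0 (Function('O')(K) = Add(2, Add(-2, Mul(-1, 0))) = Add(2, Add(-2, 0)) = Add(2, -2) = 0)
Add(Mul(Mul(Add(-3, -1), Add(4, -7)), Function('n')(-1)), Function('O')(1)) = Add(Mul(Mul(Add(-3, -1), Add(4, -7)), -1), 0) = Add(Mul(Mul(-4, -3), -1), 0) = Add(Mul(12, -1), 0) = Add(-12, 0) = -12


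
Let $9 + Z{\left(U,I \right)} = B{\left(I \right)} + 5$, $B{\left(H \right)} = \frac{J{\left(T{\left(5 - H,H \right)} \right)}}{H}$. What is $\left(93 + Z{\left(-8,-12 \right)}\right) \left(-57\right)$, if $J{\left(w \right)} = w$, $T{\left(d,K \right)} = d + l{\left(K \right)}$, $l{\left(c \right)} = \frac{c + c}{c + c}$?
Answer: $- \frac{9975}{2} \approx -4987.5$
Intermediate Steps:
$l{\left(c \right)} = 1$ ($l{\left(c \right)} = \frac{2 c}{2 c} = 2 c \frac{1}{2 c} = 1$)
$T{\left(d,K \right)} = 1 + d$ ($T{\left(d,K \right)} = d + 1 = 1 + d$)
$B{\left(H \right)} = \frac{6 - H}{H}$ ($B{\left(H \right)} = \frac{1 - \left(-5 + H\right)}{H} = \frac{6 - H}{H}$)
$Z{\left(U,I \right)} = -4 + \frac{6 - I}{I}$ ($Z{\left(U,I \right)} = -9 + \left(\frac{6 - I}{I} + 5\right) = -9 + \left(5 + \frac{6 - I}{I}\right) = -4 + \frac{6 - I}{I}$)
$\left(93 + Z{\left(-8,-12 \right)}\right) \left(-57\right) = \left(93 - \left(5 - \frac{6}{-12}\right)\right) \left(-57\right) = \left(93 + \left(-5 + 6 \left(- \frac{1}{12}\right)\right)\right) \left(-57\right) = \left(93 - \frac{11}{2}\right) \left(-57\right) = \frac{175}{2} \left(-57\right) = - \frac{9975}{2}$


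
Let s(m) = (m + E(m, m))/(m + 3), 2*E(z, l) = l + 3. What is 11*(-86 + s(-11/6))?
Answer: -13409/14 ≈ -957.79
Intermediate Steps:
E(z, l) = 3/2 + l/2 (E(z, l) = (l + 3)/2 = (3 + l)/2 = 3/2 + l/2)
s(m) = (3/2 + 3*m/2)/(3 + m) (s(m) = (m + (3/2 + m/2))/(m + 3) = (3/2 + 3*m/2)/(3 + m))
11*(-86 + s(-11/6)) = 11*(-86 + 3*(1 - 11/6)/(2*(3 - 11/6))) = 11*(-86 + (3/2)*(-⅚)/(7/6)) = 11*(-86 + (3/2)*(6/7)*(-⅚)) = 11*(-86 - 15/14) = 11*(-1219/14) = -13409/14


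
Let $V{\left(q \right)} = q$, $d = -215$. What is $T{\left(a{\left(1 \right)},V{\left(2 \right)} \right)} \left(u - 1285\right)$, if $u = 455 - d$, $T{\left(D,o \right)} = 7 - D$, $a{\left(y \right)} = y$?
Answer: $-3690$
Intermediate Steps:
$u = 670$ ($u = 455 - -215 = 455 + 215 = 670$)
$T{\left(a{\left(1 \right)},V{\left(2 \right)} \right)} \left(u - 1285\right) = \left(7 - 1\right) \left(670 - 1285\right) = \left(7 - 1\right) \left(-615\right) = 6 \left(-615\right) = -3690$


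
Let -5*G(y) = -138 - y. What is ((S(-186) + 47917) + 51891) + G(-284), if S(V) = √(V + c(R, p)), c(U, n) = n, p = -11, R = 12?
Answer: 498894/5 + I*√197 ≈ 99779.0 + 14.036*I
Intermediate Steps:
S(V) = √(-11 + V) (S(V) = √(V - 11) = √(-11 + V))
G(y) = 138/5 + y/5 (G(y) = -(-138 - y)/5 = 138/5 + y/5)
((S(-186) + 47917) + 51891) + G(-284) = ((√(-11 - 186) + 47917) + 51891) + (138/5 + (⅕)*(-284)) = ((√(-197) + 47917) + 51891) + (138/5 - 284/5) = ((I*√197 + 47917) + 51891) - 146/5 = ((47917 + I*√197) + 51891) - 146/5 = (99808 + I*√197) - 146/5 = 498894/5 + I*√197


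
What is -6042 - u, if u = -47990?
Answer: 41948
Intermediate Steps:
-6042 - u = -6042 - 1*(-47990) = -6042 + 47990 = 41948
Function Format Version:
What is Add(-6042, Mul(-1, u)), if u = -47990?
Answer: 41948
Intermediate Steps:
Add(-6042, Mul(-1, u)) = Add(-6042, Mul(-1, -47990)) = Add(-6042, 47990) = 41948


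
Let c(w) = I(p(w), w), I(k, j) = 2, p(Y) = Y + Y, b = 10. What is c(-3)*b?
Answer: 20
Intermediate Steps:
p(Y) = 2*Y
c(w) = 2
c(-3)*b = 2*10 = 20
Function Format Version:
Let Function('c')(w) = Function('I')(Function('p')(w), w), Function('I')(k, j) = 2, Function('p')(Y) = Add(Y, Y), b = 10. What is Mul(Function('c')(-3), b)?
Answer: 20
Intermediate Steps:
Function('p')(Y) = Mul(2, Y)
Function('c')(w) = 2
Mul(Function('c')(-3), b) = Mul(2, 10) = 20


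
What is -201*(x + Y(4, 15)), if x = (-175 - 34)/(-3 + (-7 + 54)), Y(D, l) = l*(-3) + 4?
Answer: 36783/4 ≈ 9195.8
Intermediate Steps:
Y(D, l) = 4 - 3*l (Y(D, l) = -3*l + 4 = 4 - 3*l)
x = -19/4 (x = -209/(-3 + 47) = -209/44 = -209*1/44 = -19/4 ≈ -4.7500)
-201*(x + Y(4, 15)) = -201*(-19/4 + (4 - 3*15)) = -201*(-19/4 + (4 - 45)) = -201*(-19/4 - 41) = -201*(-183/4) = 36783/4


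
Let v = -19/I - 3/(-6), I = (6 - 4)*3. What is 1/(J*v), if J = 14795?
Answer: -3/118360 ≈ -2.5346e-5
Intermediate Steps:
I = 6 (I = 2*3 = 6)
v = -8/3 (v = -19/6 - 3/(-6) = -19*⅙ - 3*(-⅙) = -19/6 + ½ = -8/3 ≈ -2.6667)
1/(J*v) = 1/(14795*(-8/3)) = 1/(-118360/3) = -3/118360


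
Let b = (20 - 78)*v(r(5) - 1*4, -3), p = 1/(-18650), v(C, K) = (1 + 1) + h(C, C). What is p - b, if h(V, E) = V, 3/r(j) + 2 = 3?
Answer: 1081699/18650 ≈ 58.000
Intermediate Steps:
r(j) = 3 (r(j) = 3/(-2 + 3) = 3/1 = 3*1 = 3)
v(C, K) = 2 + C (v(C, K) = (1 + 1) + C = 2 + C)
p = -1/18650 ≈ -5.3619e-5
b = -58 (b = (20 - 78)*(2 + (3 - 1*4)) = -58*(2 + (3 - 4)) = -58*(2 - 1) = -58*1 = -58)
p - b = -1/18650 - 1*(-58) = -1/18650 + 58 = 1081699/18650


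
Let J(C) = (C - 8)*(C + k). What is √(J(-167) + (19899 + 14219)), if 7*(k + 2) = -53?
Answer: √65018 ≈ 254.99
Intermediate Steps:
k = -67/7 (k = -2 + (⅐)*(-53) = -2 - 53/7 = -67/7 ≈ -9.5714)
J(C) = (-8 + C)*(-67/7 + C) (J(C) = (C - 8)*(C - 67/7) = (-8 + C)*(-67/7 + C))
√(J(-167) + (19899 + 14219)) = √((536/7 + (-167)² - 123/7*(-167)) + (19899 + 14219)) = √((536/7 + 27889 + 20541/7) + 34118) = √(30900 + 34118) = √65018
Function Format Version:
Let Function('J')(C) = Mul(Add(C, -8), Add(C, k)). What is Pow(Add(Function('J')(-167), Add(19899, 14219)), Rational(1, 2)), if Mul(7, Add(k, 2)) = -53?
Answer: Pow(65018, Rational(1, 2)) ≈ 254.99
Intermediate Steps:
k = Rational(-67, 7) (k = Add(-2, Mul(Rational(1, 7), -53)) = Add(-2, Rational(-53, 7)) = Rational(-67, 7) ≈ -9.5714)
Function('J')(C) = Mul(Add(-8, C), Add(Rational(-67, 7), C)) (Function('J')(C) = Mul(Add(C, -8), Add(C, Rational(-67, 7))) = Mul(Add(-8, C), Add(Rational(-67, 7), C)))
Pow(Add(Function('J')(-167), Add(19899, 14219)), Rational(1, 2)) = Pow(Add(Add(Rational(536, 7), Pow(-167, 2), Mul(Rational(-123, 7), -167)), Add(19899, 14219)), Rational(1, 2)) = Pow(Add(Add(Rational(536, 7), 27889, Rational(20541, 7)), 34118), Rational(1, 2)) = Pow(Add(30900, 34118), Rational(1, 2)) = Pow(65018, Rational(1, 2))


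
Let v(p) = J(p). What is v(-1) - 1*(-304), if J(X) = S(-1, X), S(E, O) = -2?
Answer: 302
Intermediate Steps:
J(X) = -2
v(p) = -2
v(-1) - 1*(-304) = -2 - 1*(-304) = -2 + 304 = 302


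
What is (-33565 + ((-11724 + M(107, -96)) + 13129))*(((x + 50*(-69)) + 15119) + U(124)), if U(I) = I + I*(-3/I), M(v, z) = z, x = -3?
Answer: -380201472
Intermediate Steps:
U(I) = -3 + I (U(I) = I - 3 = -3 + I)
(-33565 + ((-11724 + M(107, -96)) + 13129))*(((x + 50*(-69)) + 15119) + U(124)) = (-33565 + ((-11724 - 96) + 13129))*(((-3 + 50*(-69)) + 15119) + (-3 + 124)) = (-33565 + (-11820 + 13129))*(((-3 - 3450) + 15119) + 121) = (-33565 + 1309)*((-3453 + 15119) + 121) = -32256*(11666 + 121) = -32256*11787 = -380201472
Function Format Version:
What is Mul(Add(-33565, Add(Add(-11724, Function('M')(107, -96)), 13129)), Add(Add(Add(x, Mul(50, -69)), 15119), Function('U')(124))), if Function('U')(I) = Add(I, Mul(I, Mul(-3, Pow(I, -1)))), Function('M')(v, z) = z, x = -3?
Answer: -380201472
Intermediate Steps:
Function('U')(I) = Add(-3, I) (Function('U')(I) = Add(I, -3) = Add(-3, I))
Mul(Add(-33565, Add(Add(-11724, Function('M')(107, -96)), 13129)), Add(Add(Add(x, Mul(50, -69)), 15119), Function('U')(124))) = Mul(Add(-33565, Add(Add(-11724, -96), 13129)), Add(Add(Add(-3, Mul(50, -69)), 15119), Add(-3, 124))) = Mul(Add(-33565, Add(-11820, 13129)), Add(Add(Add(-3, -3450), 15119), 121)) = Mul(Add(-33565, 1309), Add(Add(-3453, 15119), 121)) = Mul(-32256, Add(11666, 121)) = Mul(-32256, 11787) = -380201472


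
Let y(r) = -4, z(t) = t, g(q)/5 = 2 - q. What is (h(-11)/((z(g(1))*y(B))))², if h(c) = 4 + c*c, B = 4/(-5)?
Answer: 625/16 ≈ 39.063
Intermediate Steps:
g(q) = 10 - 5*q (g(q) = 5*(2 - q) = 10 - 5*q)
B = -⅘ (B = 4*(-⅕) = -⅘ ≈ -0.80000)
h(c) = 4 + c²
(h(-11)/((z(g(1))*y(B))))² = ((4 + (-11)²)/(((10 - 5*1)*(-4))))² = ((4 + 121)/(((10 - 5)*(-4))))² = (125/((5*(-4))))² = (125/(-20))² = (125*(-1/20))² = (-25/4)² = 625/16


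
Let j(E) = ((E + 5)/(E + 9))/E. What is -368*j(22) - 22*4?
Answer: -34976/341 ≈ -102.57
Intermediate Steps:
j(E) = (5 + E)/(E*(9 + E)) (j(E) = ((5 + E)/(9 + E))/E = (5 + E)/(E*(9 + E)))
-368*j(22) - 22*4 = -368*(5 + 22)/(22*(9 + 22)) - 22*4 = -184*27/(11*31) - 1*88 = -184*27/(11*31) - 88 = -368*27/682 - 88 = -4968/341 - 88 = -34976/341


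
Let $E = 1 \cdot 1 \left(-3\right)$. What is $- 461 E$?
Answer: $1383$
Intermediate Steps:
$E = -3$ ($E = 1 \left(-3\right) = -3$)
$- 461 E = \left(-461\right) \left(-3\right) = 1383$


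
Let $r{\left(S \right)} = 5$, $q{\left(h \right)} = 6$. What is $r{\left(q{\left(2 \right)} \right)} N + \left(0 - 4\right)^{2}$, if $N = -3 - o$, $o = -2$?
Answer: $11$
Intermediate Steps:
$N = -1$ ($N = -3 - -2 = -3 + 2 = -1$)
$r{\left(q{\left(2 \right)} \right)} N + \left(0 - 4\right)^{2} = 5 \left(-1\right) + \left(0 - 4\right)^{2} = -5 + \left(-4\right)^{2} = -5 + 16 = 11$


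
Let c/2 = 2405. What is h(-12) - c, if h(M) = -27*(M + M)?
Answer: -4162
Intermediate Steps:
h(M) = -54*M
c = 4810 (c = 2*2405 = 4810)
h(-12) - c = -54*(-12) - 1*4810 = 648 - 4810 = -4162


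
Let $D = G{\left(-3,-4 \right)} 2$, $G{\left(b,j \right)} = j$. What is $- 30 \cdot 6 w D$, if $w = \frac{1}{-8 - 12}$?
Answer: $-72$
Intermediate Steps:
$w = - \frac{1}{20}$ ($w = \frac{1}{-20} = - \frac{1}{20} \approx -0.05$)
$D = -8$ ($D = \left(-4\right) 2 = -8$)
$- 30 \cdot 6 w D = - 30 \cdot 6 \left(- \frac{1}{20}\right) \left(-8\right) = \left(-30\right) \left(- \frac{3}{10}\right) \left(-8\right) = 9 \left(-8\right) = -72$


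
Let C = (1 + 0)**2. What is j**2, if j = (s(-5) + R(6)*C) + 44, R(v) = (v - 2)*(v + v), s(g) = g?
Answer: 7569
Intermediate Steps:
C = 1 (C = 1**2 = 1)
R(v) = 2*v*(-2 + v) (R(v) = (-2 + v)*(2*v) = 2*v*(-2 + v))
j = 87 (j = (-5 + (2*6*(-2 + 6))*1) + 44 = (-5 + (2*6*4)*1) + 44 = (-5 + 48*1) + 44 = (-5 + 48) + 44 = 43 + 44 = 87)
j**2 = 87**2 = 7569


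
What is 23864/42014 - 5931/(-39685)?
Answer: 598113937/833662795 ≈ 0.71745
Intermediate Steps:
23864/42014 - 5931/(-39685) = 23864*(1/42014) - 5931*(-1/39685) = 11932/21007 + 5931/39685 = 598113937/833662795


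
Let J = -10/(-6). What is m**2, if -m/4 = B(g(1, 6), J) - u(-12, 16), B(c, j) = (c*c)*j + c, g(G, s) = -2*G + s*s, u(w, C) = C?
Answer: 544568896/9 ≈ 6.0508e+7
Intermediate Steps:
J = 5/3 (J = -10*(-1/6) = 5/3 ≈ 1.6667)
g(G, s) = s**2 - 2*G (g(G, s) = -2*G + s**2 = s**2 - 2*G)
B(c, j) = c + j*c**2 (B(c, j) = c**2*j + c = j*c**2 + c = c + j*c**2)
m = -23336/3 (m = -4*((6**2 - 2*1)*(1 + (6**2 - 2*1)*(5/3)) - 1*16) = -4*((36 - 2)*(1 + (36 - 2)*(5/3)) - 16) = -4*(34*(1 + 34*(5/3)) - 16) = -4*(34*(1 + 170/3) - 16) = -4*(34*(173/3) - 16) = -4*(5882/3 - 16) = -4*5834/3 = -23336/3 ≈ -7778.7)
m**2 = (-23336/3)**2 = 544568896/9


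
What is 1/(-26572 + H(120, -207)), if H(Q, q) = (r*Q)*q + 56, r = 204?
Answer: -1/5093876 ≈ -1.9631e-7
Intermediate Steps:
H(Q, q) = 56 + 204*Q*q (H(Q, q) = (204*Q)*q + 56 = 204*Q*q + 56 = 56 + 204*Q*q)
1/(-26572 + H(120, -207)) = 1/(-26572 + (56 + 204*120*(-207))) = 1/(-26572 + (56 - 5067360)) = 1/(-26572 - 5067304) = 1/(-5093876) = -1/5093876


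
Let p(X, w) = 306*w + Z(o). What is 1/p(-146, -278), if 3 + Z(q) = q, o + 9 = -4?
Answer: -1/85084 ≈ -1.1753e-5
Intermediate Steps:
o = -13 (o = -9 - 4 = -13)
Z(q) = -3 + q
p(X, w) = -16 + 306*w (p(X, w) = 306*w + (-3 - 13) = 306*w - 16 = -16 + 306*w)
1/p(-146, -278) = 1/(-16 + 306*(-278)) = 1/(-16 - 85068) = 1/(-85084) = -1/85084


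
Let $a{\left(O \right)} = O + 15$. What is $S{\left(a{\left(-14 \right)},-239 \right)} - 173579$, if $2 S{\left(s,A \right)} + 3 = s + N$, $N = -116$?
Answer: $-173638$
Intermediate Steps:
$a{\left(O \right)} = 15 + O$
$S{\left(s,A \right)} = - \frac{119}{2} + \frac{s}{2}$ ($S{\left(s,A \right)} = - \frac{3}{2} + \frac{s - 116}{2} = - \frac{3}{2} + \frac{-116 + s}{2} = - \frac{3}{2} + \left(-58 + \frac{s}{2}\right) = - \frac{119}{2} + \frac{s}{2}$)
$S{\left(a{\left(-14 \right)},-239 \right)} - 173579 = \left(- \frac{119}{2} + \frac{15 - 14}{2}\right) - 173579 = \left(- \frac{119}{2} + \frac{1}{2} \cdot 1\right) - 173579 = \left(- \frac{119}{2} + \frac{1}{2}\right) - 173579 = -59 - 173579 = -173638$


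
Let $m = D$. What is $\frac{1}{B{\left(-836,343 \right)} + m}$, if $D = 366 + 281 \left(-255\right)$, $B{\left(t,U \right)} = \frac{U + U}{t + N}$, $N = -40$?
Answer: $- \frac{438}{31224925} \approx -1.4027 \cdot 10^{-5}$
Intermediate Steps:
$B{\left(t,U \right)} = \frac{2 U}{-40 + t}$ ($B{\left(t,U \right)} = \frac{U + U}{t - 40} = \frac{2 U}{-40 + t}$)
$D = -71289$ ($D = 366 - 71655 = -71289$)
$m = -71289$
$\frac{1}{B{\left(-836,343 \right)} + m} = \frac{1}{2 \cdot 343 \frac{1}{-40 - 836} - 71289} = \frac{1}{2 \cdot 343 \frac{1}{-876} - 71289} = \frac{1}{2 \cdot 343 \left(- \frac{1}{876}\right) - 71289} = \frac{1}{- \frac{343}{438} - 71289} = \frac{1}{- \frac{31224925}{438}} = - \frac{438}{31224925}$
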